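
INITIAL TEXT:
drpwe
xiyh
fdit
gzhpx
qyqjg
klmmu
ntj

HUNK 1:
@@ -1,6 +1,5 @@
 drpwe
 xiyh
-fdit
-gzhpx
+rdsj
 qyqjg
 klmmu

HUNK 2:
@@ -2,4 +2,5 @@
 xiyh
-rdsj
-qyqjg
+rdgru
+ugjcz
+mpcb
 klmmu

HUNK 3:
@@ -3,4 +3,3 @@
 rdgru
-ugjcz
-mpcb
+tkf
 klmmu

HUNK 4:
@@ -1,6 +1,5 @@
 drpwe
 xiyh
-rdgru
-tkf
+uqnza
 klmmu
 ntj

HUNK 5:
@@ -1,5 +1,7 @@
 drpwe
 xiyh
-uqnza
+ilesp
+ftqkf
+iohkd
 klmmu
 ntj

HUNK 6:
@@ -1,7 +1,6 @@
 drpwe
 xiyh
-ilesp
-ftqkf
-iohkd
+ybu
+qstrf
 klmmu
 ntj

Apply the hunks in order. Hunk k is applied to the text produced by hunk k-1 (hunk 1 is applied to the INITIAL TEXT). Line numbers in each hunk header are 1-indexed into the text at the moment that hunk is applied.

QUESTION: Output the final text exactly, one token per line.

Answer: drpwe
xiyh
ybu
qstrf
klmmu
ntj

Derivation:
Hunk 1: at line 1 remove [fdit,gzhpx] add [rdsj] -> 6 lines: drpwe xiyh rdsj qyqjg klmmu ntj
Hunk 2: at line 2 remove [rdsj,qyqjg] add [rdgru,ugjcz,mpcb] -> 7 lines: drpwe xiyh rdgru ugjcz mpcb klmmu ntj
Hunk 3: at line 3 remove [ugjcz,mpcb] add [tkf] -> 6 lines: drpwe xiyh rdgru tkf klmmu ntj
Hunk 4: at line 1 remove [rdgru,tkf] add [uqnza] -> 5 lines: drpwe xiyh uqnza klmmu ntj
Hunk 5: at line 1 remove [uqnza] add [ilesp,ftqkf,iohkd] -> 7 lines: drpwe xiyh ilesp ftqkf iohkd klmmu ntj
Hunk 6: at line 1 remove [ilesp,ftqkf,iohkd] add [ybu,qstrf] -> 6 lines: drpwe xiyh ybu qstrf klmmu ntj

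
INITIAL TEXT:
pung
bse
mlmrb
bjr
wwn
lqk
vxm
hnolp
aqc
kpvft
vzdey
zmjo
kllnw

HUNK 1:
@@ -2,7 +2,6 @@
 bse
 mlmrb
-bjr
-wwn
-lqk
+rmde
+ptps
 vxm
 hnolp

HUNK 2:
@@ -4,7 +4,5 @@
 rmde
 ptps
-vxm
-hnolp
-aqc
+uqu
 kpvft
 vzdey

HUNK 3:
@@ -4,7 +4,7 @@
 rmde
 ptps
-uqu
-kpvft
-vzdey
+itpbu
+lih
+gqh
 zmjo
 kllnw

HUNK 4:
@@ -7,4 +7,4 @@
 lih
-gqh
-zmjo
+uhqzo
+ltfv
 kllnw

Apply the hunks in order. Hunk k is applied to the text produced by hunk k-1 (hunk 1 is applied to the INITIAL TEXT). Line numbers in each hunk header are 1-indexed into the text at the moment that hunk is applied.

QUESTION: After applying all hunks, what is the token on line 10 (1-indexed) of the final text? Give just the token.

Answer: kllnw

Derivation:
Hunk 1: at line 2 remove [bjr,wwn,lqk] add [rmde,ptps] -> 12 lines: pung bse mlmrb rmde ptps vxm hnolp aqc kpvft vzdey zmjo kllnw
Hunk 2: at line 4 remove [vxm,hnolp,aqc] add [uqu] -> 10 lines: pung bse mlmrb rmde ptps uqu kpvft vzdey zmjo kllnw
Hunk 3: at line 4 remove [uqu,kpvft,vzdey] add [itpbu,lih,gqh] -> 10 lines: pung bse mlmrb rmde ptps itpbu lih gqh zmjo kllnw
Hunk 4: at line 7 remove [gqh,zmjo] add [uhqzo,ltfv] -> 10 lines: pung bse mlmrb rmde ptps itpbu lih uhqzo ltfv kllnw
Final line 10: kllnw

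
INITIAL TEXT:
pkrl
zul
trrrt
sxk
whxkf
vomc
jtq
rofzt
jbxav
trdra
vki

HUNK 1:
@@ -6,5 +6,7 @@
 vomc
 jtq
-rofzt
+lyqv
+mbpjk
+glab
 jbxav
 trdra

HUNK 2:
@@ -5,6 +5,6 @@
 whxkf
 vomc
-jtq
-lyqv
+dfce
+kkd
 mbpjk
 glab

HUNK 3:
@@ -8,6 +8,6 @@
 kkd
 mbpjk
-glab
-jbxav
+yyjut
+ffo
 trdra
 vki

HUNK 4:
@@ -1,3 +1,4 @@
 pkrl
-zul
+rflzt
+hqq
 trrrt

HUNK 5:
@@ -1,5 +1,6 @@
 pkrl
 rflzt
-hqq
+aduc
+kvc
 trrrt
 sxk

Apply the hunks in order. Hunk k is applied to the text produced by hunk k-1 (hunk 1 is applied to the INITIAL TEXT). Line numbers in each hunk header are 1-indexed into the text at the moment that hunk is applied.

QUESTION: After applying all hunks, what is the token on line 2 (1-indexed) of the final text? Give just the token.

Answer: rflzt

Derivation:
Hunk 1: at line 6 remove [rofzt] add [lyqv,mbpjk,glab] -> 13 lines: pkrl zul trrrt sxk whxkf vomc jtq lyqv mbpjk glab jbxav trdra vki
Hunk 2: at line 5 remove [jtq,lyqv] add [dfce,kkd] -> 13 lines: pkrl zul trrrt sxk whxkf vomc dfce kkd mbpjk glab jbxav trdra vki
Hunk 3: at line 8 remove [glab,jbxav] add [yyjut,ffo] -> 13 lines: pkrl zul trrrt sxk whxkf vomc dfce kkd mbpjk yyjut ffo trdra vki
Hunk 4: at line 1 remove [zul] add [rflzt,hqq] -> 14 lines: pkrl rflzt hqq trrrt sxk whxkf vomc dfce kkd mbpjk yyjut ffo trdra vki
Hunk 5: at line 1 remove [hqq] add [aduc,kvc] -> 15 lines: pkrl rflzt aduc kvc trrrt sxk whxkf vomc dfce kkd mbpjk yyjut ffo trdra vki
Final line 2: rflzt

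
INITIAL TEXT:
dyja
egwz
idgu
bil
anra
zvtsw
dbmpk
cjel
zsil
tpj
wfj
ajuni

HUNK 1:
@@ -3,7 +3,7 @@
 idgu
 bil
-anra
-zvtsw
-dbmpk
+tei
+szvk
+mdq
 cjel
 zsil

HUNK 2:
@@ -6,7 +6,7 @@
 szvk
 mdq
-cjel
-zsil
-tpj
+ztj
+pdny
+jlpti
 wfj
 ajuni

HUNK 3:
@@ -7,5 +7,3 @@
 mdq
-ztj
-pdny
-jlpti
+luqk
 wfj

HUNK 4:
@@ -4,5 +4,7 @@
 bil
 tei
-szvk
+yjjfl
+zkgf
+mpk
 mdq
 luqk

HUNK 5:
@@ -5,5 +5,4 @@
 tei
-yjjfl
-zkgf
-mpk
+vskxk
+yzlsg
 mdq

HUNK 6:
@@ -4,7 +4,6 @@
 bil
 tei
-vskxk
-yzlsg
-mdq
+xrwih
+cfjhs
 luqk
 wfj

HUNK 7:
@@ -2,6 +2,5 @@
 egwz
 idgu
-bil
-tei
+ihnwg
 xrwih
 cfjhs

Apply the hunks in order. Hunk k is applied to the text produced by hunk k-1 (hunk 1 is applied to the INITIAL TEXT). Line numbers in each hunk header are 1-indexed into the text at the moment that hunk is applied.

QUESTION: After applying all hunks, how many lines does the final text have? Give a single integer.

Hunk 1: at line 3 remove [anra,zvtsw,dbmpk] add [tei,szvk,mdq] -> 12 lines: dyja egwz idgu bil tei szvk mdq cjel zsil tpj wfj ajuni
Hunk 2: at line 6 remove [cjel,zsil,tpj] add [ztj,pdny,jlpti] -> 12 lines: dyja egwz idgu bil tei szvk mdq ztj pdny jlpti wfj ajuni
Hunk 3: at line 7 remove [ztj,pdny,jlpti] add [luqk] -> 10 lines: dyja egwz idgu bil tei szvk mdq luqk wfj ajuni
Hunk 4: at line 4 remove [szvk] add [yjjfl,zkgf,mpk] -> 12 lines: dyja egwz idgu bil tei yjjfl zkgf mpk mdq luqk wfj ajuni
Hunk 5: at line 5 remove [yjjfl,zkgf,mpk] add [vskxk,yzlsg] -> 11 lines: dyja egwz idgu bil tei vskxk yzlsg mdq luqk wfj ajuni
Hunk 6: at line 4 remove [vskxk,yzlsg,mdq] add [xrwih,cfjhs] -> 10 lines: dyja egwz idgu bil tei xrwih cfjhs luqk wfj ajuni
Hunk 7: at line 2 remove [bil,tei] add [ihnwg] -> 9 lines: dyja egwz idgu ihnwg xrwih cfjhs luqk wfj ajuni
Final line count: 9

Answer: 9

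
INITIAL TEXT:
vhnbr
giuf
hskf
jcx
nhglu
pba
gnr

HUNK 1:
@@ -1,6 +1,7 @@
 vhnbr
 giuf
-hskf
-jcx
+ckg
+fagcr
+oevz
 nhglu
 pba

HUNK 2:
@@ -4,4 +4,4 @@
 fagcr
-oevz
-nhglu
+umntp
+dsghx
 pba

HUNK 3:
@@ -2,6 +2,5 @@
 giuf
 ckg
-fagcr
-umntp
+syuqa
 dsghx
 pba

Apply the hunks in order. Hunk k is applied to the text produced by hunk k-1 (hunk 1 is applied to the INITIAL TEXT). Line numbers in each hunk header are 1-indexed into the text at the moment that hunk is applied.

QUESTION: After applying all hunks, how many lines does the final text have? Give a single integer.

Hunk 1: at line 1 remove [hskf,jcx] add [ckg,fagcr,oevz] -> 8 lines: vhnbr giuf ckg fagcr oevz nhglu pba gnr
Hunk 2: at line 4 remove [oevz,nhglu] add [umntp,dsghx] -> 8 lines: vhnbr giuf ckg fagcr umntp dsghx pba gnr
Hunk 3: at line 2 remove [fagcr,umntp] add [syuqa] -> 7 lines: vhnbr giuf ckg syuqa dsghx pba gnr
Final line count: 7

Answer: 7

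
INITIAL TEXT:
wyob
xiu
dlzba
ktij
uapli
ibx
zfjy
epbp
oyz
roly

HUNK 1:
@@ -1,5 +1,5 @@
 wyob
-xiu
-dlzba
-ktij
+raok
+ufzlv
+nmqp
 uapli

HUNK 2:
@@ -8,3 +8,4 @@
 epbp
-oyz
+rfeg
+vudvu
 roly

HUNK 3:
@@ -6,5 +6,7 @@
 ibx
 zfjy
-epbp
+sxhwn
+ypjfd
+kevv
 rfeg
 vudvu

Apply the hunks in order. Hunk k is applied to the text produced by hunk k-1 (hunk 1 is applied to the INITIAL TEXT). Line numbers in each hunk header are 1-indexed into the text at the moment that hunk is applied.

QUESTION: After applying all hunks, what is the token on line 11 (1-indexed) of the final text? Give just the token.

Hunk 1: at line 1 remove [xiu,dlzba,ktij] add [raok,ufzlv,nmqp] -> 10 lines: wyob raok ufzlv nmqp uapli ibx zfjy epbp oyz roly
Hunk 2: at line 8 remove [oyz] add [rfeg,vudvu] -> 11 lines: wyob raok ufzlv nmqp uapli ibx zfjy epbp rfeg vudvu roly
Hunk 3: at line 6 remove [epbp] add [sxhwn,ypjfd,kevv] -> 13 lines: wyob raok ufzlv nmqp uapli ibx zfjy sxhwn ypjfd kevv rfeg vudvu roly
Final line 11: rfeg

Answer: rfeg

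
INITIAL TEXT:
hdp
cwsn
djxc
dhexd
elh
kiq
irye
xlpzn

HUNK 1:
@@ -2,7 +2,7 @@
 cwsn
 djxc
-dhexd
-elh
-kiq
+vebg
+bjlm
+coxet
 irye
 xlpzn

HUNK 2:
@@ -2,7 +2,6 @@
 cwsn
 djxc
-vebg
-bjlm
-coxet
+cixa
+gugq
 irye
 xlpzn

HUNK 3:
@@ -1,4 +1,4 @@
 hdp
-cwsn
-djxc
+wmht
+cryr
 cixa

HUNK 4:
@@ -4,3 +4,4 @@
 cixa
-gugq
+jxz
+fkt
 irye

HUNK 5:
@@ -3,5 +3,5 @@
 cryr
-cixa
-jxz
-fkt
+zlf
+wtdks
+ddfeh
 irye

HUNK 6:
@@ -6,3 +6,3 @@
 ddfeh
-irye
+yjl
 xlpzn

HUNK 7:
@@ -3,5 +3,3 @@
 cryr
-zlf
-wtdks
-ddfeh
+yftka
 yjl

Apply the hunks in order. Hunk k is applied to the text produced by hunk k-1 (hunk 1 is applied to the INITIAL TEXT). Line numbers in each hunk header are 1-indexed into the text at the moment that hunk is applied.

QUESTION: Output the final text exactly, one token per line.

Answer: hdp
wmht
cryr
yftka
yjl
xlpzn

Derivation:
Hunk 1: at line 2 remove [dhexd,elh,kiq] add [vebg,bjlm,coxet] -> 8 lines: hdp cwsn djxc vebg bjlm coxet irye xlpzn
Hunk 2: at line 2 remove [vebg,bjlm,coxet] add [cixa,gugq] -> 7 lines: hdp cwsn djxc cixa gugq irye xlpzn
Hunk 3: at line 1 remove [cwsn,djxc] add [wmht,cryr] -> 7 lines: hdp wmht cryr cixa gugq irye xlpzn
Hunk 4: at line 4 remove [gugq] add [jxz,fkt] -> 8 lines: hdp wmht cryr cixa jxz fkt irye xlpzn
Hunk 5: at line 3 remove [cixa,jxz,fkt] add [zlf,wtdks,ddfeh] -> 8 lines: hdp wmht cryr zlf wtdks ddfeh irye xlpzn
Hunk 6: at line 6 remove [irye] add [yjl] -> 8 lines: hdp wmht cryr zlf wtdks ddfeh yjl xlpzn
Hunk 7: at line 3 remove [zlf,wtdks,ddfeh] add [yftka] -> 6 lines: hdp wmht cryr yftka yjl xlpzn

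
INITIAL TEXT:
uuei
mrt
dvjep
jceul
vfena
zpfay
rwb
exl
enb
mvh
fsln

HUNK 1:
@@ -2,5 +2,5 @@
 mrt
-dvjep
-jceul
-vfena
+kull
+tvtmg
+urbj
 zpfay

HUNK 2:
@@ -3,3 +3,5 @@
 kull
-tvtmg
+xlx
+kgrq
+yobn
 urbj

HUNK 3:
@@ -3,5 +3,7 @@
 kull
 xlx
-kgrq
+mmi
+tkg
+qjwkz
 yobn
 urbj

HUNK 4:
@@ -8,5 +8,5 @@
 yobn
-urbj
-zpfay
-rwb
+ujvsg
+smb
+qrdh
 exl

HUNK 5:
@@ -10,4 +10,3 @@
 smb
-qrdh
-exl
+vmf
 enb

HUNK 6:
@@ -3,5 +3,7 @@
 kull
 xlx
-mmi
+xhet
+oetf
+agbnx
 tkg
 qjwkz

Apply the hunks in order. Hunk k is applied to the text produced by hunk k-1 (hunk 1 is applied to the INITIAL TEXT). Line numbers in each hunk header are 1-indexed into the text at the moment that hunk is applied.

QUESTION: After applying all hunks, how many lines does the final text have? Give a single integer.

Hunk 1: at line 2 remove [dvjep,jceul,vfena] add [kull,tvtmg,urbj] -> 11 lines: uuei mrt kull tvtmg urbj zpfay rwb exl enb mvh fsln
Hunk 2: at line 3 remove [tvtmg] add [xlx,kgrq,yobn] -> 13 lines: uuei mrt kull xlx kgrq yobn urbj zpfay rwb exl enb mvh fsln
Hunk 3: at line 3 remove [kgrq] add [mmi,tkg,qjwkz] -> 15 lines: uuei mrt kull xlx mmi tkg qjwkz yobn urbj zpfay rwb exl enb mvh fsln
Hunk 4: at line 8 remove [urbj,zpfay,rwb] add [ujvsg,smb,qrdh] -> 15 lines: uuei mrt kull xlx mmi tkg qjwkz yobn ujvsg smb qrdh exl enb mvh fsln
Hunk 5: at line 10 remove [qrdh,exl] add [vmf] -> 14 lines: uuei mrt kull xlx mmi tkg qjwkz yobn ujvsg smb vmf enb mvh fsln
Hunk 6: at line 3 remove [mmi] add [xhet,oetf,agbnx] -> 16 lines: uuei mrt kull xlx xhet oetf agbnx tkg qjwkz yobn ujvsg smb vmf enb mvh fsln
Final line count: 16

Answer: 16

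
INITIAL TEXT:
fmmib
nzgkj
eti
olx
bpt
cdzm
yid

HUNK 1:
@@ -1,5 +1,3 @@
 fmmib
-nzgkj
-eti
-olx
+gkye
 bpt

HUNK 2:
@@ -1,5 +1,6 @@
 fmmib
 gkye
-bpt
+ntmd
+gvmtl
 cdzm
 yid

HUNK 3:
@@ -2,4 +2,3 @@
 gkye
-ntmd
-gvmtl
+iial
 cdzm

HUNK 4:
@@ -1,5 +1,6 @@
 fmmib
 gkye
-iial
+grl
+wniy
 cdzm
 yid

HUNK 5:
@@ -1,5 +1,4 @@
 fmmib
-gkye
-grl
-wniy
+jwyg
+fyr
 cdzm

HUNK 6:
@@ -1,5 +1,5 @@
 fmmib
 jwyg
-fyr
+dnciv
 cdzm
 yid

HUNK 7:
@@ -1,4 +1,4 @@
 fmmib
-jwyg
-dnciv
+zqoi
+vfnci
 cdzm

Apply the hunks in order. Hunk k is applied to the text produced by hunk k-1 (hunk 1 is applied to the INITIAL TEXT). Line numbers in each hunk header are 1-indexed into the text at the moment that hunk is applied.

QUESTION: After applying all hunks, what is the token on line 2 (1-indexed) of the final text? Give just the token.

Answer: zqoi

Derivation:
Hunk 1: at line 1 remove [nzgkj,eti,olx] add [gkye] -> 5 lines: fmmib gkye bpt cdzm yid
Hunk 2: at line 1 remove [bpt] add [ntmd,gvmtl] -> 6 lines: fmmib gkye ntmd gvmtl cdzm yid
Hunk 3: at line 2 remove [ntmd,gvmtl] add [iial] -> 5 lines: fmmib gkye iial cdzm yid
Hunk 4: at line 1 remove [iial] add [grl,wniy] -> 6 lines: fmmib gkye grl wniy cdzm yid
Hunk 5: at line 1 remove [gkye,grl,wniy] add [jwyg,fyr] -> 5 lines: fmmib jwyg fyr cdzm yid
Hunk 6: at line 1 remove [fyr] add [dnciv] -> 5 lines: fmmib jwyg dnciv cdzm yid
Hunk 7: at line 1 remove [jwyg,dnciv] add [zqoi,vfnci] -> 5 lines: fmmib zqoi vfnci cdzm yid
Final line 2: zqoi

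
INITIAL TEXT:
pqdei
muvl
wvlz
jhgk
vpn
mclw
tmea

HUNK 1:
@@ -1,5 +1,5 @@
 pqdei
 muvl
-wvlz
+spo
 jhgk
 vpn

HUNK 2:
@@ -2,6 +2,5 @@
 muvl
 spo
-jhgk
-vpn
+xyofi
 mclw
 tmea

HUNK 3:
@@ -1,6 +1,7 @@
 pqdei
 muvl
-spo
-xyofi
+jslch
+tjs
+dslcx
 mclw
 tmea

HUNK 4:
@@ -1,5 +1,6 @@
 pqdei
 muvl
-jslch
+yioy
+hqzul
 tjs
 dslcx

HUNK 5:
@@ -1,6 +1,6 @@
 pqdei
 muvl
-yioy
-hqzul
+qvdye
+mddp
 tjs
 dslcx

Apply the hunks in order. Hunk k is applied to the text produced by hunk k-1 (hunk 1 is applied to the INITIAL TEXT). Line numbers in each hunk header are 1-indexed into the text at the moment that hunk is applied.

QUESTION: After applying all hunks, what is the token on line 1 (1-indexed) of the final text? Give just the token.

Answer: pqdei

Derivation:
Hunk 1: at line 1 remove [wvlz] add [spo] -> 7 lines: pqdei muvl spo jhgk vpn mclw tmea
Hunk 2: at line 2 remove [jhgk,vpn] add [xyofi] -> 6 lines: pqdei muvl spo xyofi mclw tmea
Hunk 3: at line 1 remove [spo,xyofi] add [jslch,tjs,dslcx] -> 7 lines: pqdei muvl jslch tjs dslcx mclw tmea
Hunk 4: at line 1 remove [jslch] add [yioy,hqzul] -> 8 lines: pqdei muvl yioy hqzul tjs dslcx mclw tmea
Hunk 5: at line 1 remove [yioy,hqzul] add [qvdye,mddp] -> 8 lines: pqdei muvl qvdye mddp tjs dslcx mclw tmea
Final line 1: pqdei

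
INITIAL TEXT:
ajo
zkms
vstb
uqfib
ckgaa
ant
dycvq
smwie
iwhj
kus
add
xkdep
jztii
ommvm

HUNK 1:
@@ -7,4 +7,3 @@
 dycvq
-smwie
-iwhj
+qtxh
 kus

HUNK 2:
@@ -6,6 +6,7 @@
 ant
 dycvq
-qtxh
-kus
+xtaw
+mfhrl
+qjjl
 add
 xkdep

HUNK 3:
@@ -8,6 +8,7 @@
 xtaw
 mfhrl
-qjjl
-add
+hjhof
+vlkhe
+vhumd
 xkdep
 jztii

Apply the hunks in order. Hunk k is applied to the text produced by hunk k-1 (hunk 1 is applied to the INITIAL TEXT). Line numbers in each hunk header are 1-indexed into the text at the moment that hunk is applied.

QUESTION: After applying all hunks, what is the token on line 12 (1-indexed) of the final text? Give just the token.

Hunk 1: at line 7 remove [smwie,iwhj] add [qtxh] -> 13 lines: ajo zkms vstb uqfib ckgaa ant dycvq qtxh kus add xkdep jztii ommvm
Hunk 2: at line 6 remove [qtxh,kus] add [xtaw,mfhrl,qjjl] -> 14 lines: ajo zkms vstb uqfib ckgaa ant dycvq xtaw mfhrl qjjl add xkdep jztii ommvm
Hunk 3: at line 8 remove [qjjl,add] add [hjhof,vlkhe,vhumd] -> 15 lines: ajo zkms vstb uqfib ckgaa ant dycvq xtaw mfhrl hjhof vlkhe vhumd xkdep jztii ommvm
Final line 12: vhumd

Answer: vhumd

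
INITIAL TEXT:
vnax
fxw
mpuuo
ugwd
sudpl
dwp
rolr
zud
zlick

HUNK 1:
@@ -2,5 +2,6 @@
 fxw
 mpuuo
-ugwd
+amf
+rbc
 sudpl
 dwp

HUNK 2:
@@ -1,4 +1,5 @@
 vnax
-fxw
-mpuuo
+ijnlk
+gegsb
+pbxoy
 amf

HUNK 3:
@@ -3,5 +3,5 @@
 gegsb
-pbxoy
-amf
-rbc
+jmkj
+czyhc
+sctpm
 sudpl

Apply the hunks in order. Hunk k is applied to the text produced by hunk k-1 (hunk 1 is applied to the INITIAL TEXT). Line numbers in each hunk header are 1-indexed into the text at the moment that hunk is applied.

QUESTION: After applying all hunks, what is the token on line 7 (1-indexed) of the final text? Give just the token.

Hunk 1: at line 2 remove [ugwd] add [amf,rbc] -> 10 lines: vnax fxw mpuuo amf rbc sudpl dwp rolr zud zlick
Hunk 2: at line 1 remove [fxw,mpuuo] add [ijnlk,gegsb,pbxoy] -> 11 lines: vnax ijnlk gegsb pbxoy amf rbc sudpl dwp rolr zud zlick
Hunk 3: at line 3 remove [pbxoy,amf,rbc] add [jmkj,czyhc,sctpm] -> 11 lines: vnax ijnlk gegsb jmkj czyhc sctpm sudpl dwp rolr zud zlick
Final line 7: sudpl

Answer: sudpl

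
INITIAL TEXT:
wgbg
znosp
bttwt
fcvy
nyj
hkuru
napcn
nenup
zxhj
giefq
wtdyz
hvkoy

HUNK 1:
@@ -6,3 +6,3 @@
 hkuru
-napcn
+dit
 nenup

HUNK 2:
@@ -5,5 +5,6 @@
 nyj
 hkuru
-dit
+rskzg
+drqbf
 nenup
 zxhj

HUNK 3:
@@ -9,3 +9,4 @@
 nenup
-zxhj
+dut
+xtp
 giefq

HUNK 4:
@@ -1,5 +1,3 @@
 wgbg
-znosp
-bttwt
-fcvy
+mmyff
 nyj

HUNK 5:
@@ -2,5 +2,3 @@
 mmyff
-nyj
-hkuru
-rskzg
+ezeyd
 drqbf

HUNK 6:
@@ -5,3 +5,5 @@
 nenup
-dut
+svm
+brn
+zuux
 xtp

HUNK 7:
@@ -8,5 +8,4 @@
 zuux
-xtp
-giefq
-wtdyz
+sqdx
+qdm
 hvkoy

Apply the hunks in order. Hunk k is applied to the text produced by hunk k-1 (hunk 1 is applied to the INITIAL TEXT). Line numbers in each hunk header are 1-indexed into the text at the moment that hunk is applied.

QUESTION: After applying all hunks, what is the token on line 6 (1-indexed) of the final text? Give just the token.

Hunk 1: at line 6 remove [napcn] add [dit] -> 12 lines: wgbg znosp bttwt fcvy nyj hkuru dit nenup zxhj giefq wtdyz hvkoy
Hunk 2: at line 5 remove [dit] add [rskzg,drqbf] -> 13 lines: wgbg znosp bttwt fcvy nyj hkuru rskzg drqbf nenup zxhj giefq wtdyz hvkoy
Hunk 3: at line 9 remove [zxhj] add [dut,xtp] -> 14 lines: wgbg znosp bttwt fcvy nyj hkuru rskzg drqbf nenup dut xtp giefq wtdyz hvkoy
Hunk 4: at line 1 remove [znosp,bttwt,fcvy] add [mmyff] -> 12 lines: wgbg mmyff nyj hkuru rskzg drqbf nenup dut xtp giefq wtdyz hvkoy
Hunk 5: at line 2 remove [nyj,hkuru,rskzg] add [ezeyd] -> 10 lines: wgbg mmyff ezeyd drqbf nenup dut xtp giefq wtdyz hvkoy
Hunk 6: at line 5 remove [dut] add [svm,brn,zuux] -> 12 lines: wgbg mmyff ezeyd drqbf nenup svm brn zuux xtp giefq wtdyz hvkoy
Hunk 7: at line 8 remove [xtp,giefq,wtdyz] add [sqdx,qdm] -> 11 lines: wgbg mmyff ezeyd drqbf nenup svm brn zuux sqdx qdm hvkoy
Final line 6: svm

Answer: svm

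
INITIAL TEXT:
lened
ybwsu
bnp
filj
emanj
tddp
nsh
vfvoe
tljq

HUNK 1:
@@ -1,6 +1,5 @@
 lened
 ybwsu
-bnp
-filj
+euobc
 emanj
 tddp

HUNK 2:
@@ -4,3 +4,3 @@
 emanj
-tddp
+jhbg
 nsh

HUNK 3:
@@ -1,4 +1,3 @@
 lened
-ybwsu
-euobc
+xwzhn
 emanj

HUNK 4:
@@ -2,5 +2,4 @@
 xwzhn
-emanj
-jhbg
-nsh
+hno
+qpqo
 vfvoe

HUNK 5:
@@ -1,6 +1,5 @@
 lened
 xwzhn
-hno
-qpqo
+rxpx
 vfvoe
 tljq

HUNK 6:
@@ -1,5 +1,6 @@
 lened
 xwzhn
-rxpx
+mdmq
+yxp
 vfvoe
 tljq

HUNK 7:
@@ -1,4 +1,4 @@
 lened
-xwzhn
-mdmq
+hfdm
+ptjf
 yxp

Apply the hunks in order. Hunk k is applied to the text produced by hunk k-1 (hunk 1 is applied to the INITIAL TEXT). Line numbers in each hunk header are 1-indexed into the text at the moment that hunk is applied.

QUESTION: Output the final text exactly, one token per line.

Hunk 1: at line 1 remove [bnp,filj] add [euobc] -> 8 lines: lened ybwsu euobc emanj tddp nsh vfvoe tljq
Hunk 2: at line 4 remove [tddp] add [jhbg] -> 8 lines: lened ybwsu euobc emanj jhbg nsh vfvoe tljq
Hunk 3: at line 1 remove [ybwsu,euobc] add [xwzhn] -> 7 lines: lened xwzhn emanj jhbg nsh vfvoe tljq
Hunk 4: at line 2 remove [emanj,jhbg,nsh] add [hno,qpqo] -> 6 lines: lened xwzhn hno qpqo vfvoe tljq
Hunk 5: at line 1 remove [hno,qpqo] add [rxpx] -> 5 lines: lened xwzhn rxpx vfvoe tljq
Hunk 6: at line 1 remove [rxpx] add [mdmq,yxp] -> 6 lines: lened xwzhn mdmq yxp vfvoe tljq
Hunk 7: at line 1 remove [xwzhn,mdmq] add [hfdm,ptjf] -> 6 lines: lened hfdm ptjf yxp vfvoe tljq

Answer: lened
hfdm
ptjf
yxp
vfvoe
tljq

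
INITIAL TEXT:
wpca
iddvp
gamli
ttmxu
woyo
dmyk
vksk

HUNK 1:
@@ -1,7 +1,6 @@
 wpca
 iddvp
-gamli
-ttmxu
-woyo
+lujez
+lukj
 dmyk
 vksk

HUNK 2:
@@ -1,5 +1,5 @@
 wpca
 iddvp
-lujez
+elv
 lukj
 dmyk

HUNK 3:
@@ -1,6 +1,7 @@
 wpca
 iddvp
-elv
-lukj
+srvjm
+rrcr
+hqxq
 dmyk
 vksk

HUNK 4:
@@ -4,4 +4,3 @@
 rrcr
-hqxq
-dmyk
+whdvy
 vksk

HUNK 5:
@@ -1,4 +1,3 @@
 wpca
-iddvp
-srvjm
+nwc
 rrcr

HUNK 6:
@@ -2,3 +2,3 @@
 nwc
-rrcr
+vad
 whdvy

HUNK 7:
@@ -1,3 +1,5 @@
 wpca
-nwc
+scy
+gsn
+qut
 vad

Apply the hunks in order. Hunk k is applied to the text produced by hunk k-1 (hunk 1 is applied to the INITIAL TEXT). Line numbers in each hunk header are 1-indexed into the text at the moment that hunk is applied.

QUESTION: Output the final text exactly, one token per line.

Hunk 1: at line 1 remove [gamli,ttmxu,woyo] add [lujez,lukj] -> 6 lines: wpca iddvp lujez lukj dmyk vksk
Hunk 2: at line 1 remove [lujez] add [elv] -> 6 lines: wpca iddvp elv lukj dmyk vksk
Hunk 3: at line 1 remove [elv,lukj] add [srvjm,rrcr,hqxq] -> 7 lines: wpca iddvp srvjm rrcr hqxq dmyk vksk
Hunk 4: at line 4 remove [hqxq,dmyk] add [whdvy] -> 6 lines: wpca iddvp srvjm rrcr whdvy vksk
Hunk 5: at line 1 remove [iddvp,srvjm] add [nwc] -> 5 lines: wpca nwc rrcr whdvy vksk
Hunk 6: at line 2 remove [rrcr] add [vad] -> 5 lines: wpca nwc vad whdvy vksk
Hunk 7: at line 1 remove [nwc] add [scy,gsn,qut] -> 7 lines: wpca scy gsn qut vad whdvy vksk

Answer: wpca
scy
gsn
qut
vad
whdvy
vksk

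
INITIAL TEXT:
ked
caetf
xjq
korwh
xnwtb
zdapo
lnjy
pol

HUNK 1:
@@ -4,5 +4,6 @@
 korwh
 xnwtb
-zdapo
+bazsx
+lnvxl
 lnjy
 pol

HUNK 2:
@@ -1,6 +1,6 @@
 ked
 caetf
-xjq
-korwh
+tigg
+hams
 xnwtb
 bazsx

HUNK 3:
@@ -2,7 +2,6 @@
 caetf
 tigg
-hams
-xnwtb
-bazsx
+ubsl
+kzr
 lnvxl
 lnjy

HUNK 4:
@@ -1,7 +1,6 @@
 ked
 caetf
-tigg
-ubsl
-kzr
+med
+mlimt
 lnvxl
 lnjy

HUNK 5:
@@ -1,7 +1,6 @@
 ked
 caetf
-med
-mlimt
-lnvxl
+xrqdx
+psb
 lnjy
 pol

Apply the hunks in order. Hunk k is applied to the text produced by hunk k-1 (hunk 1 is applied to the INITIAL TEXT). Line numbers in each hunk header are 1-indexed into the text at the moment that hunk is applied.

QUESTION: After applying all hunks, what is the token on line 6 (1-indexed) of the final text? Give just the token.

Hunk 1: at line 4 remove [zdapo] add [bazsx,lnvxl] -> 9 lines: ked caetf xjq korwh xnwtb bazsx lnvxl lnjy pol
Hunk 2: at line 1 remove [xjq,korwh] add [tigg,hams] -> 9 lines: ked caetf tigg hams xnwtb bazsx lnvxl lnjy pol
Hunk 3: at line 2 remove [hams,xnwtb,bazsx] add [ubsl,kzr] -> 8 lines: ked caetf tigg ubsl kzr lnvxl lnjy pol
Hunk 4: at line 1 remove [tigg,ubsl,kzr] add [med,mlimt] -> 7 lines: ked caetf med mlimt lnvxl lnjy pol
Hunk 5: at line 1 remove [med,mlimt,lnvxl] add [xrqdx,psb] -> 6 lines: ked caetf xrqdx psb lnjy pol
Final line 6: pol

Answer: pol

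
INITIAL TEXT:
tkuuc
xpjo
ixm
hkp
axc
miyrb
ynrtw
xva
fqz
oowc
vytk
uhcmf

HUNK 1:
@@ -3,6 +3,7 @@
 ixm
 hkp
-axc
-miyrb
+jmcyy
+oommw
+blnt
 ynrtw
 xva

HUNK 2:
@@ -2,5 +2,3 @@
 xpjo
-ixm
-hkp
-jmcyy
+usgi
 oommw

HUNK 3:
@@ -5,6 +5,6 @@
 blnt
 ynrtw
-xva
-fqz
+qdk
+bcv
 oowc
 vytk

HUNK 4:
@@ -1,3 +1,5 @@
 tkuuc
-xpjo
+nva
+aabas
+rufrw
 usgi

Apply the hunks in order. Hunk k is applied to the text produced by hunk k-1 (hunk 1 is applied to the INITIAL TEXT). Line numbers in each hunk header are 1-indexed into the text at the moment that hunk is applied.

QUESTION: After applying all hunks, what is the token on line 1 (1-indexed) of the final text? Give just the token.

Answer: tkuuc

Derivation:
Hunk 1: at line 3 remove [axc,miyrb] add [jmcyy,oommw,blnt] -> 13 lines: tkuuc xpjo ixm hkp jmcyy oommw blnt ynrtw xva fqz oowc vytk uhcmf
Hunk 2: at line 2 remove [ixm,hkp,jmcyy] add [usgi] -> 11 lines: tkuuc xpjo usgi oommw blnt ynrtw xva fqz oowc vytk uhcmf
Hunk 3: at line 5 remove [xva,fqz] add [qdk,bcv] -> 11 lines: tkuuc xpjo usgi oommw blnt ynrtw qdk bcv oowc vytk uhcmf
Hunk 4: at line 1 remove [xpjo] add [nva,aabas,rufrw] -> 13 lines: tkuuc nva aabas rufrw usgi oommw blnt ynrtw qdk bcv oowc vytk uhcmf
Final line 1: tkuuc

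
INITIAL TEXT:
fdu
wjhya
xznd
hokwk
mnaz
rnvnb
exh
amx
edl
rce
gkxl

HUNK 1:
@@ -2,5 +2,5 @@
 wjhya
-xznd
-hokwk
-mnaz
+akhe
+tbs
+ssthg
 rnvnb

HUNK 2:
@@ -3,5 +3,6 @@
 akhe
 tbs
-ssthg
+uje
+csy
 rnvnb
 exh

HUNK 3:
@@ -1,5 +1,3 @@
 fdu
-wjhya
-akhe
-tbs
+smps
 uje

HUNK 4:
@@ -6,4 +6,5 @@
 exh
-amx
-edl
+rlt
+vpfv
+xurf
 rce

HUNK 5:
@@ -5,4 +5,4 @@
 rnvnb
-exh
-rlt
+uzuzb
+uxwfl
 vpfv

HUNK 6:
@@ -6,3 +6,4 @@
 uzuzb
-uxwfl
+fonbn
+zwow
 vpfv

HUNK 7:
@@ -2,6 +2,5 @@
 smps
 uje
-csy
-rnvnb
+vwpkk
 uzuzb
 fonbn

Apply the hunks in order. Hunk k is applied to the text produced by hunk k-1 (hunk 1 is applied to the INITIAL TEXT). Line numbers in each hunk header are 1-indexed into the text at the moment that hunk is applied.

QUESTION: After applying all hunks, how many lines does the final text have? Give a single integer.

Answer: 11

Derivation:
Hunk 1: at line 2 remove [xznd,hokwk,mnaz] add [akhe,tbs,ssthg] -> 11 lines: fdu wjhya akhe tbs ssthg rnvnb exh amx edl rce gkxl
Hunk 2: at line 3 remove [ssthg] add [uje,csy] -> 12 lines: fdu wjhya akhe tbs uje csy rnvnb exh amx edl rce gkxl
Hunk 3: at line 1 remove [wjhya,akhe,tbs] add [smps] -> 10 lines: fdu smps uje csy rnvnb exh amx edl rce gkxl
Hunk 4: at line 6 remove [amx,edl] add [rlt,vpfv,xurf] -> 11 lines: fdu smps uje csy rnvnb exh rlt vpfv xurf rce gkxl
Hunk 5: at line 5 remove [exh,rlt] add [uzuzb,uxwfl] -> 11 lines: fdu smps uje csy rnvnb uzuzb uxwfl vpfv xurf rce gkxl
Hunk 6: at line 6 remove [uxwfl] add [fonbn,zwow] -> 12 lines: fdu smps uje csy rnvnb uzuzb fonbn zwow vpfv xurf rce gkxl
Hunk 7: at line 2 remove [csy,rnvnb] add [vwpkk] -> 11 lines: fdu smps uje vwpkk uzuzb fonbn zwow vpfv xurf rce gkxl
Final line count: 11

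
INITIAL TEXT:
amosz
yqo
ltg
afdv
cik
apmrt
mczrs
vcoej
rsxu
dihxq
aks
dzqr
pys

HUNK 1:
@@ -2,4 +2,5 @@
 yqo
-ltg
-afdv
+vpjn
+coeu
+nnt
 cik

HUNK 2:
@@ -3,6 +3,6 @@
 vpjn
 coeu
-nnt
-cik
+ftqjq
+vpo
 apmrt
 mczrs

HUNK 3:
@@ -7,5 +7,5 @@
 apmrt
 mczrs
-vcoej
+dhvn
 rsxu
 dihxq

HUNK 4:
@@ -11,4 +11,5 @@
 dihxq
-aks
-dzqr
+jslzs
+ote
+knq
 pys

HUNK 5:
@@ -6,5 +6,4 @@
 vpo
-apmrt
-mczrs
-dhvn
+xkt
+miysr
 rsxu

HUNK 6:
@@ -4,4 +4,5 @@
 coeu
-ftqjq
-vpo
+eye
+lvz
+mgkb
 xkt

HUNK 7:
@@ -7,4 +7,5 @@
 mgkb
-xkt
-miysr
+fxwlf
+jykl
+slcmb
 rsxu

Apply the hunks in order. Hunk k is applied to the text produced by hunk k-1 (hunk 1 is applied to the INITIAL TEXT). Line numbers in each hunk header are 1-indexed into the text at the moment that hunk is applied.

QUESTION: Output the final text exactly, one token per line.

Answer: amosz
yqo
vpjn
coeu
eye
lvz
mgkb
fxwlf
jykl
slcmb
rsxu
dihxq
jslzs
ote
knq
pys

Derivation:
Hunk 1: at line 2 remove [ltg,afdv] add [vpjn,coeu,nnt] -> 14 lines: amosz yqo vpjn coeu nnt cik apmrt mczrs vcoej rsxu dihxq aks dzqr pys
Hunk 2: at line 3 remove [nnt,cik] add [ftqjq,vpo] -> 14 lines: amosz yqo vpjn coeu ftqjq vpo apmrt mczrs vcoej rsxu dihxq aks dzqr pys
Hunk 3: at line 7 remove [vcoej] add [dhvn] -> 14 lines: amosz yqo vpjn coeu ftqjq vpo apmrt mczrs dhvn rsxu dihxq aks dzqr pys
Hunk 4: at line 11 remove [aks,dzqr] add [jslzs,ote,knq] -> 15 lines: amosz yqo vpjn coeu ftqjq vpo apmrt mczrs dhvn rsxu dihxq jslzs ote knq pys
Hunk 5: at line 6 remove [apmrt,mczrs,dhvn] add [xkt,miysr] -> 14 lines: amosz yqo vpjn coeu ftqjq vpo xkt miysr rsxu dihxq jslzs ote knq pys
Hunk 6: at line 4 remove [ftqjq,vpo] add [eye,lvz,mgkb] -> 15 lines: amosz yqo vpjn coeu eye lvz mgkb xkt miysr rsxu dihxq jslzs ote knq pys
Hunk 7: at line 7 remove [xkt,miysr] add [fxwlf,jykl,slcmb] -> 16 lines: amosz yqo vpjn coeu eye lvz mgkb fxwlf jykl slcmb rsxu dihxq jslzs ote knq pys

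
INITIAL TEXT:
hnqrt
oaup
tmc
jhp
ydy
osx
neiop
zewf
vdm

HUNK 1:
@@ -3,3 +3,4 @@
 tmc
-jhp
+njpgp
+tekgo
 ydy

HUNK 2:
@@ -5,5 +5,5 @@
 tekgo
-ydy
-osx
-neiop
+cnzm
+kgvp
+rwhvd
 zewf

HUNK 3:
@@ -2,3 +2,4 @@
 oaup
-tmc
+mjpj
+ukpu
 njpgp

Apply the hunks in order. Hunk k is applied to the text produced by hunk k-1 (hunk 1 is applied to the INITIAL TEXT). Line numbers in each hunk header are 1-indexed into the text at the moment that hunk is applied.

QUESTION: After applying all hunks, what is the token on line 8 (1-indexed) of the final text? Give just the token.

Answer: kgvp

Derivation:
Hunk 1: at line 3 remove [jhp] add [njpgp,tekgo] -> 10 lines: hnqrt oaup tmc njpgp tekgo ydy osx neiop zewf vdm
Hunk 2: at line 5 remove [ydy,osx,neiop] add [cnzm,kgvp,rwhvd] -> 10 lines: hnqrt oaup tmc njpgp tekgo cnzm kgvp rwhvd zewf vdm
Hunk 3: at line 2 remove [tmc] add [mjpj,ukpu] -> 11 lines: hnqrt oaup mjpj ukpu njpgp tekgo cnzm kgvp rwhvd zewf vdm
Final line 8: kgvp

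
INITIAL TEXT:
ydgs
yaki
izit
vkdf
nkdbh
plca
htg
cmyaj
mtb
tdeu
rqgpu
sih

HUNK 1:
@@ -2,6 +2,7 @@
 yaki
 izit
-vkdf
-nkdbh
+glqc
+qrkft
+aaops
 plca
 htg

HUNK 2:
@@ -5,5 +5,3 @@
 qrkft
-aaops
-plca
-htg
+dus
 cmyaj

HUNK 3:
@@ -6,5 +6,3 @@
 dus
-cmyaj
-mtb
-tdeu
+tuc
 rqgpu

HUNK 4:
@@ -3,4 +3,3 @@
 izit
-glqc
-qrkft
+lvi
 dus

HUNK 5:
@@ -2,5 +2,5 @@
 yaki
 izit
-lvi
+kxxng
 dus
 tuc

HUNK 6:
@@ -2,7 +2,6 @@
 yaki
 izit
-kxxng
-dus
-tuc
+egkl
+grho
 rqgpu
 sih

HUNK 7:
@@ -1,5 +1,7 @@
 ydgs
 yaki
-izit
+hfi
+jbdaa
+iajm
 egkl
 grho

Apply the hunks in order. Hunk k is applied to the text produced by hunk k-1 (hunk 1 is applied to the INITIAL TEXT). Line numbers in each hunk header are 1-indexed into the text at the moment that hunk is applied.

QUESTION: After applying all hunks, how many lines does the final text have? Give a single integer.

Hunk 1: at line 2 remove [vkdf,nkdbh] add [glqc,qrkft,aaops] -> 13 lines: ydgs yaki izit glqc qrkft aaops plca htg cmyaj mtb tdeu rqgpu sih
Hunk 2: at line 5 remove [aaops,plca,htg] add [dus] -> 11 lines: ydgs yaki izit glqc qrkft dus cmyaj mtb tdeu rqgpu sih
Hunk 3: at line 6 remove [cmyaj,mtb,tdeu] add [tuc] -> 9 lines: ydgs yaki izit glqc qrkft dus tuc rqgpu sih
Hunk 4: at line 3 remove [glqc,qrkft] add [lvi] -> 8 lines: ydgs yaki izit lvi dus tuc rqgpu sih
Hunk 5: at line 2 remove [lvi] add [kxxng] -> 8 lines: ydgs yaki izit kxxng dus tuc rqgpu sih
Hunk 6: at line 2 remove [kxxng,dus,tuc] add [egkl,grho] -> 7 lines: ydgs yaki izit egkl grho rqgpu sih
Hunk 7: at line 1 remove [izit] add [hfi,jbdaa,iajm] -> 9 lines: ydgs yaki hfi jbdaa iajm egkl grho rqgpu sih
Final line count: 9

Answer: 9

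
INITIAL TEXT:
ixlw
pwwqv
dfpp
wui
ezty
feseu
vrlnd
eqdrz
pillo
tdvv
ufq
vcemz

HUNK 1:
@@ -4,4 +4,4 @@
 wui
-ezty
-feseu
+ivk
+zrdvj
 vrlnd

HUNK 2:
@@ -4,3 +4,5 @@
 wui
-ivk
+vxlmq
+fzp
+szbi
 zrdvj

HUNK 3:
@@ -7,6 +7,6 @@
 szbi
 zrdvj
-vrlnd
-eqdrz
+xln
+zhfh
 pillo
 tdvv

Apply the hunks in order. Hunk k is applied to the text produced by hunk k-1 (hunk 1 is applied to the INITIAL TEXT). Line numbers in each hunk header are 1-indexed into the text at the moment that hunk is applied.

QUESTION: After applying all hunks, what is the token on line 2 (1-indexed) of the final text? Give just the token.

Hunk 1: at line 4 remove [ezty,feseu] add [ivk,zrdvj] -> 12 lines: ixlw pwwqv dfpp wui ivk zrdvj vrlnd eqdrz pillo tdvv ufq vcemz
Hunk 2: at line 4 remove [ivk] add [vxlmq,fzp,szbi] -> 14 lines: ixlw pwwqv dfpp wui vxlmq fzp szbi zrdvj vrlnd eqdrz pillo tdvv ufq vcemz
Hunk 3: at line 7 remove [vrlnd,eqdrz] add [xln,zhfh] -> 14 lines: ixlw pwwqv dfpp wui vxlmq fzp szbi zrdvj xln zhfh pillo tdvv ufq vcemz
Final line 2: pwwqv

Answer: pwwqv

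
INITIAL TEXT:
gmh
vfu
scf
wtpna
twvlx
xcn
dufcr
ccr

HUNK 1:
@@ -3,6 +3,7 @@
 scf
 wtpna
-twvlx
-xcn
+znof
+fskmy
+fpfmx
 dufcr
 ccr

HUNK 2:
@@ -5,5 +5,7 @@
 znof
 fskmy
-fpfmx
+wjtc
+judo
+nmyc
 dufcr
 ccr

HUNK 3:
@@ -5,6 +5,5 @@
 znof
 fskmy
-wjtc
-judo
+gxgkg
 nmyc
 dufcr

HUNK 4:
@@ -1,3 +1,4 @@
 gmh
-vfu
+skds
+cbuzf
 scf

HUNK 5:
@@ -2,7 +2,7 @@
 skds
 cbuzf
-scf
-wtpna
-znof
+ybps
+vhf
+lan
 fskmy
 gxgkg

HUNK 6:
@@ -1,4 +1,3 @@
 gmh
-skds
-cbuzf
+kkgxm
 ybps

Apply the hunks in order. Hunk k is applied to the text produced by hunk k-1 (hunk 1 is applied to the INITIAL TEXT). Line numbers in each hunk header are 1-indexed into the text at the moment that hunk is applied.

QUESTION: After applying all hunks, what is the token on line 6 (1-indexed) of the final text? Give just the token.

Hunk 1: at line 3 remove [twvlx,xcn] add [znof,fskmy,fpfmx] -> 9 lines: gmh vfu scf wtpna znof fskmy fpfmx dufcr ccr
Hunk 2: at line 5 remove [fpfmx] add [wjtc,judo,nmyc] -> 11 lines: gmh vfu scf wtpna znof fskmy wjtc judo nmyc dufcr ccr
Hunk 3: at line 5 remove [wjtc,judo] add [gxgkg] -> 10 lines: gmh vfu scf wtpna znof fskmy gxgkg nmyc dufcr ccr
Hunk 4: at line 1 remove [vfu] add [skds,cbuzf] -> 11 lines: gmh skds cbuzf scf wtpna znof fskmy gxgkg nmyc dufcr ccr
Hunk 5: at line 2 remove [scf,wtpna,znof] add [ybps,vhf,lan] -> 11 lines: gmh skds cbuzf ybps vhf lan fskmy gxgkg nmyc dufcr ccr
Hunk 6: at line 1 remove [skds,cbuzf] add [kkgxm] -> 10 lines: gmh kkgxm ybps vhf lan fskmy gxgkg nmyc dufcr ccr
Final line 6: fskmy

Answer: fskmy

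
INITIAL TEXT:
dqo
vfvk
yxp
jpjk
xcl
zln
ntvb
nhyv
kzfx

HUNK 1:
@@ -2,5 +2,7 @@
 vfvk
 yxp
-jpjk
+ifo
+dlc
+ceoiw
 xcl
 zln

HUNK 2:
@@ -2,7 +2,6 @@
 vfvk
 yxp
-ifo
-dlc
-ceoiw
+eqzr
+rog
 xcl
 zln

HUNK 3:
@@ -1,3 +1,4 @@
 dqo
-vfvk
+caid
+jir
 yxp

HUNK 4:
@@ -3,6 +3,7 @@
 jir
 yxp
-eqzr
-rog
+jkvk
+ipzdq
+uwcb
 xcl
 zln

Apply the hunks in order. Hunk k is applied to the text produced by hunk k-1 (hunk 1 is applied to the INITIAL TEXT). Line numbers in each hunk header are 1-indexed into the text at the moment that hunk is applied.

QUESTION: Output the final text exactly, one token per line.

Hunk 1: at line 2 remove [jpjk] add [ifo,dlc,ceoiw] -> 11 lines: dqo vfvk yxp ifo dlc ceoiw xcl zln ntvb nhyv kzfx
Hunk 2: at line 2 remove [ifo,dlc,ceoiw] add [eqzr,rog] -> 10 lines: dqo vfvk yxp eqzr rog xcl zln ntvb nhyv kzfx
Hunk 3: at line 1 remove [vfvk] add [caid,jir] -> 11 lines: dqo caid jir yxp eqzr rog xcl zln ntvb nhyv kzfx
Hunk 4: at line 3 remove [eqzr,rog] add [jkvk,ipzdq,uwcb] -> 12 lines: dqo caid jir yxp jkvk ipzdq uwcb xcl zln ntvb nhyv kzfx

Answer: dqo
caid
jir
yxp
jkvk
ipzdq
uwcb
xcl
zln
ntvb
nhyv
kzfx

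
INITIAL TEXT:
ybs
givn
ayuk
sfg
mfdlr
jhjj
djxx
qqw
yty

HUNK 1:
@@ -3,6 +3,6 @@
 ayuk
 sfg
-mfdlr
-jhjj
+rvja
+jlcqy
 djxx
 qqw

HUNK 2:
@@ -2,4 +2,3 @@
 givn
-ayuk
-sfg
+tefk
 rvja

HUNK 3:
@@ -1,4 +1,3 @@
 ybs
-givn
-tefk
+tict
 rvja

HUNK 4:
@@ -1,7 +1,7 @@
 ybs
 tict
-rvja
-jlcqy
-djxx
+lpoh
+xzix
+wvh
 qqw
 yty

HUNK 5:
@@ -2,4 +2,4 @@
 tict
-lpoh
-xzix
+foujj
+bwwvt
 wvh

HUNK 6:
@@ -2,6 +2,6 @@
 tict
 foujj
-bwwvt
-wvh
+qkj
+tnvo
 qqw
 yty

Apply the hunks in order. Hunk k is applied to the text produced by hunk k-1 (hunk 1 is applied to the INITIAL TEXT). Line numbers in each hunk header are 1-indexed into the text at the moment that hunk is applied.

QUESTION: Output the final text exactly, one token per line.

Hunk 1: at line 3 remove [mfdlr,jhjj] add [rvja,jlcqy] -> 9 lines: ybs givn ayuk sfg rvja jlcqy djxx qqw yty
Hunk 2: at line 2 remove [ayuk,sfg] add [tefk] -> 8 lines: ybs givn tefk rvja jlcqy djxx qqw yty
Hunk 3: at line 1 remove [givn,tefk] add [tict] -> 7 lines: ybs tict rvja jlcqy djxx qqw yty
Hunk 4: at line 1 remove [rvja,jlcqy,djxx] add [lpoh,xzix,wvh] -> 7 lines: ybs tict lpoh xzix wvh qqw yty
Hunk 5: at line 2 remove [lpoh,xzix] add [foujj,bwwvt] -> 7 lines: ybs tict foujj bwwvt wvh qqw yty
Hunk 6: at line 2 remove [bwwvt,wvh] add [qkj,tnvo] -> 7 lines: ybs tict foujj qkj tnvo qqw yty

Answer: ybs
tict
foujj
qkj
tnvo
qqw
yty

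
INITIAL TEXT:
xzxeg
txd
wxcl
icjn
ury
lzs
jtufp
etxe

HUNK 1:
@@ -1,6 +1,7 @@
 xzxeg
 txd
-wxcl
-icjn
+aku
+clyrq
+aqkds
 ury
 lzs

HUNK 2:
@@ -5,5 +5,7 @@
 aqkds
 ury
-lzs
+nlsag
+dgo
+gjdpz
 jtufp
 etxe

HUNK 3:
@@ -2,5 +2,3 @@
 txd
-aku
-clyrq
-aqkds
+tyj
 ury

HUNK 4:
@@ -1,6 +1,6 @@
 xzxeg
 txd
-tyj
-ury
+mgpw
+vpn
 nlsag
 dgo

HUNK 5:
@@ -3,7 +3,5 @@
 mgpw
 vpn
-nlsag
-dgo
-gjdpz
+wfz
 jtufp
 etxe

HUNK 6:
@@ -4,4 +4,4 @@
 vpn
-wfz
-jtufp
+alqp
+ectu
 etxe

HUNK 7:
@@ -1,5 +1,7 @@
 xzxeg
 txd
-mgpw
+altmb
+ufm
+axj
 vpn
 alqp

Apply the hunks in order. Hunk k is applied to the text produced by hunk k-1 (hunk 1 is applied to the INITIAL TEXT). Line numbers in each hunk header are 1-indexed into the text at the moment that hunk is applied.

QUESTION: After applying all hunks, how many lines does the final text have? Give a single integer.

Hunk 1: at line 1 remove [wxcl,icjn] add [aku,clyrq,aqkds] -> 9 lines: xzxeg txd aku clyrq aqkds ury lzs jtufp etxe
Hunk 2: at line 5 remove [lzs] add [nlsag,dgo,gjdpz] -> 11 lines: xzxeg txd aku clyrq aqkds ury nlsag dgo gjdpz jtufp etxe
Hunk 3: at line 2 remove [aku,clyrq,aqkds] add [tyj] -> 9 lines: xzxeg txd tyj ury nlsag dgo gjdpz jtufp etxe
Hunk 4: at line 1 remove [tyj,ury] add [mgpw,vpn] -> 9 lines: xzxeg txd mgpw vpn nlsag dgo gjdpz jtufp etxe
Hunk 5: at line 3 remove [nlsag,dgo,gjdpz] add [wfz] -> 7 lines: xzxeg txd mgpw vpn wfz jtufp etxe
Hunk 6: at line 4 remove [wfz,jtufp] add [alqp,ectu] -> 7 lines: xzxeg txd mgpw vpn alqp ectu etxe
Hunk 7: at line 1 remove [mgpw] add [altmb,ufm,axj] -> 9 lines: xzxeg txd altmb ufm axj vpn alqp ectu etxe
Final line count: 9

Answer: 9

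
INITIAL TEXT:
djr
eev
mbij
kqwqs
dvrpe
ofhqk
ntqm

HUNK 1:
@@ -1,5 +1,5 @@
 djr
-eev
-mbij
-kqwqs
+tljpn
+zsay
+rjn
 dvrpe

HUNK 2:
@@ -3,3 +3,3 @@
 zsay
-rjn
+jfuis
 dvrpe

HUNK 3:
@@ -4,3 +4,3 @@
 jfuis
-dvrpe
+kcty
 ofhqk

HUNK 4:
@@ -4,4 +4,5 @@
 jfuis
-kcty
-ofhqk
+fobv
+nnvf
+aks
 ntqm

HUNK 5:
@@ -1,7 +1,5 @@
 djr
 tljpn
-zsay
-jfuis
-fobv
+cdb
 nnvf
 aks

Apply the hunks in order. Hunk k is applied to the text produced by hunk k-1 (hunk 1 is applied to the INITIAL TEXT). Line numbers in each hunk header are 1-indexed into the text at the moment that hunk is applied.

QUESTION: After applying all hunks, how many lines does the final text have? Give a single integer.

Hunk 1: at line 1 remove [eev,mbij,kqwqs] add [tljpn,zsay,rjn] -> 7 lines: djr tljpn zsay rjn dvrpe ofhqk ntqm
Hunk 2: at line 3 remove [rjn] add [jfuis] -> 7 lines: djr tljpn zsay jfuis dvrpe ofhqk ntqm
Hunk 3: at line 4 remove [dvrpe] add [kcty] -> 7 lines: djr tljpn zsay jfuis kcty ofhqk ntqm
Hunk 4: at line 4 remove [kcty,ofhqk] add [fobv,nnvf,aks] -> 8 lines: djr tljpn zsay jfuis fobv nnvf aks ntqm
Hunk 5: at line 1 remove [zsay,jfuis,fobv] add [cdb] -> 6 lines: djr tljpn cdb nnvf aks ntqm
Final line count: 6

Answer: 6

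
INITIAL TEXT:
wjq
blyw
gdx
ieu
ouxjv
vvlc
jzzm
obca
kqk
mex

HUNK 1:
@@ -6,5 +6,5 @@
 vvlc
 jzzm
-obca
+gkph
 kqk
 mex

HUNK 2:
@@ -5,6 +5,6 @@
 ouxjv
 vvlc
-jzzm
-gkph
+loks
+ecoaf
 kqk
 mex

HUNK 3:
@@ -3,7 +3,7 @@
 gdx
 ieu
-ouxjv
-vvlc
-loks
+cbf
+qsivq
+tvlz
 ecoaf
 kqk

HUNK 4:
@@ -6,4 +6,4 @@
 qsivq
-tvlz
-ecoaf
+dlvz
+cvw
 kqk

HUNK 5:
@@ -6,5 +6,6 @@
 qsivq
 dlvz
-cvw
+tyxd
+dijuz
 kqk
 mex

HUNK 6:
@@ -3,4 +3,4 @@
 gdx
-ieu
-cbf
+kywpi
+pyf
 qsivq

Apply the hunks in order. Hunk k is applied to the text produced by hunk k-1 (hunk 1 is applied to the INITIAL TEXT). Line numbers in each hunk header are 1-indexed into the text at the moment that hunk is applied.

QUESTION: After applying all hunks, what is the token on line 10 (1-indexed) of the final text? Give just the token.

Answer: kqk

Derivation:
Hunk 1: at line 6 remove [obca] add [gkph] -> 10 lines: wjq blyw gdx ieu ouxjv vvlc jzzm gkph kqk mex
Hunk 2: at line 5 remove [jzzm,gkph] add [loks,ecoaf] -> 10 lines: wjq blyw gdx ieu ouxjv vvlc loks ecoaf kqk mex
Hunk 3: at line 3 remove [ouxjv,vvlc,loks] add [cbf,qsivq,tvlz] -> 10 lines: wjq blyw gdx ieu cbf qsivq tvlz ecoaf kqk mex
Hunk 4: at line 6 remove [tvlz,ecoaf] add [dlvz,cvw] -> 10 lines: wjq blyw gdx ieu cbf qsivq dlvz cvw kqk mex
Hunk 5: at line 6 remove [cvw] add [tyxd,dijuz] -> 11 lines: wjq blyw gdx ieu cbf qsivq dlvz tyxd dijuz kqk mex
Hunk 6: at line 3 remove [ieu,cbf] add [kywpi,pyf] -> 11 lines: wjq blyw gdx kywpi pyf qsivq dlvz tyxd dijuz kqk mex
Final line 10: kqk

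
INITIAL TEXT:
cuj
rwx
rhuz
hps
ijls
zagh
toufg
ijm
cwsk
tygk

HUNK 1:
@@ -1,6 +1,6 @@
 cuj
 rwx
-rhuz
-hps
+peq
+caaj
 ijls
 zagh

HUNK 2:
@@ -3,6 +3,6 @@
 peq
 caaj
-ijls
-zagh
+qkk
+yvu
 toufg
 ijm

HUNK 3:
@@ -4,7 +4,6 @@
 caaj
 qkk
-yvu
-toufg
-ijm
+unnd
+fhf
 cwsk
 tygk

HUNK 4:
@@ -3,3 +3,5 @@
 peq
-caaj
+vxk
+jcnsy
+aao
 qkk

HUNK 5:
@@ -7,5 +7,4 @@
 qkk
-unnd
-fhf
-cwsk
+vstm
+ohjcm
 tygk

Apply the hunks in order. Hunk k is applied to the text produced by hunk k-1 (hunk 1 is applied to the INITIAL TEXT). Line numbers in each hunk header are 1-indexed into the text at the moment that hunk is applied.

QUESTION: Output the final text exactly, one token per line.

Hunk 1: at line 1 remove [rhuz,hps] add [peq,caaj] -> 10 lines: cuj rwx peq caaj ijls zagh toufg ijm cwsk tygk
Hunk 2: at line 3 remove [ijls,zagh] add [qkk,yvu] -> 10 lines: cuj rwx peq caaj qkk yvu toufg ijm cwsk tygk
Hunk 3: at line 4 remove [yvu,toufg,ijm] add [unnd,fhf] -> 9 lines: cuj rwx peq caaj qkk unnd fhf cwsk tygk
Hunk 4: at line 3 remove [caaj] add [vxk,jcnsy,aao] -> 11 lines: cuj rwx peq vxk jcnsy aao qkk unnd fhf cwsk tygk
Hunk 5: at line 7 remove [unnd,fhf,cwsk] add [vstm,ohjcm] -> 10 lines: cuj rwx peq vxk jcnsy aao qkk vstm ohjcm tygk

Answer: cuj
rwx
peq
vxk
jcnsy
aao
qkk
vstm
ohjcm
tygk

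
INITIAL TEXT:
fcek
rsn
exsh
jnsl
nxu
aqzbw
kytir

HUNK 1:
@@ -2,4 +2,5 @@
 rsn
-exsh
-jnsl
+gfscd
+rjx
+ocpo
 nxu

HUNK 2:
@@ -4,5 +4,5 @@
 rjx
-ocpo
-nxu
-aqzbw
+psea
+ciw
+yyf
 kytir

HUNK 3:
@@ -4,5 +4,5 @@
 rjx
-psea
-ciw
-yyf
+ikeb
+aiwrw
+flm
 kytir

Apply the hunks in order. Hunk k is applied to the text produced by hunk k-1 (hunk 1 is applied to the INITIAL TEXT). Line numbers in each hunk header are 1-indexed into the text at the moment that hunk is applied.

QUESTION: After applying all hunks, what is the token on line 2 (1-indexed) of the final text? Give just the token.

Hunk 1: at line 2 remove [exsh,jnsl] add [gfscd,rjx,ocpo] -> 8 lines: fcek rsn gfscd rjx ocpo nxu aqzbw kytir
Hunk 2: at line 4 remove [ocpo,nxu,aqzbw] add [psea,ciw,yyf] -> 8 lines: fcek rsn gfscd rjx psea ciw yyf kytir
Hunk 3: at line 4 remove [psea,ciw,yyf] add [ikeb,aiwrw,flm] -> 8 lines: fcek rsn gfscd rjx ikeb aiwrw flm kytir
Final line 2: rsn

Answer: rsn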